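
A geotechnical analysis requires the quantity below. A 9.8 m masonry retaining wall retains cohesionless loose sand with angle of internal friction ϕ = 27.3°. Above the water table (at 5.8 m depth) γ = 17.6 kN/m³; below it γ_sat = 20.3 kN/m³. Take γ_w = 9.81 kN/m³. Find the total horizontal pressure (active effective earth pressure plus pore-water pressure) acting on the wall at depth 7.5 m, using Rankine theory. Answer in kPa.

K_a = (1 − sin φ)/(1 + sin φ) = 0.3711.
γ' = 20.3 − 9.81 = 10.49 kN/m³.
Effective vertical stress at 7.5 m: σ'_v = 17.6×5.8 + 10.49×1.70 = 119.9 kPa.
σ'_h = K_a σ'_v = 0.3711 × 119.9 = 44.50 kPa; u = γ_w × 1.70 = 16.68 kPa.
Total σ_h = 44.50 + 16.68 = 61.18 kPa.

61.2 kPa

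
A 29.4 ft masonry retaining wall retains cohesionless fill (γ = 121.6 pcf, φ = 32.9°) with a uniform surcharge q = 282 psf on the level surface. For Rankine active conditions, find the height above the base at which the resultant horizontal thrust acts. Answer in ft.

10.5 ft

K_a = 0.2960.
Triangular part P₁ = ½K_aγH² = 15560 at H/3 = 9.800 ft; rectangular part P₂ = K_a q H = 2454 at H/2 = 14.70 ft.
ȳ = (P₁·9.800 + P₂·14.70)/(P₁+P₂) = 10.47 ft.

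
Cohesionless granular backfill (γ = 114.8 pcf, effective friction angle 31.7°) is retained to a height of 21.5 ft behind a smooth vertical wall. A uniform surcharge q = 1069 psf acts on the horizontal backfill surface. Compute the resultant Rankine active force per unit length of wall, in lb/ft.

K_a = tan²(45° − φ/2) = 0.3111.
Soil triangle: ½ K_a γ H² = 0.5×0.3111×114.8×21.5² = 8254 lb/ft.
Surcharge rectangle: K_a q H = 0.3111×1069×21.5 = 7149 lb/ft.
Total = 8254 + 7149 = 15400 lb/ft.

15400 lb/ft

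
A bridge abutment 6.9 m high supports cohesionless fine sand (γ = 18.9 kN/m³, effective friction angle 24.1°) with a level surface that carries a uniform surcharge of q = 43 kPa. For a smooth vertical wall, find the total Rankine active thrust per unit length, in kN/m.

314 kN/m

K_a = tan²(45° − φ/2) = 0.4201.
Soil triangle: ½ K_a γ H² = 0.5×0.4201×18.9×6.9² = 189.0 kN/m.
Surcharge rectangle: K_a q H = 0.4201×43×6.9 = 124.6 kN/m.
Total = 189.0 + 124.6 = 313.7 kN/m.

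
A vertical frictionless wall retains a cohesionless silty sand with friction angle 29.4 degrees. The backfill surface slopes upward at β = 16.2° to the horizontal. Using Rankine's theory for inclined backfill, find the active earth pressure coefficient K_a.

K_a = cos β · (cos β − √(cos²β − cos²φ)) / (cos β + √(cos²β − cos²φ)).
cos β = 0.9603, cos φ = 0.8712, √(cos²β − cos²φ) = 0.4039.
K_a = 0.9603 × (0.9603 − 0.4039)/(0.9603 + 0.4039) = 0.3916.

0.392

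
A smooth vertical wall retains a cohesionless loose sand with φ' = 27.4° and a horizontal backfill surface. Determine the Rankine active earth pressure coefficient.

0.370

K_a = tan²(45° − φ/2) = tan²(31.30°) = 0.3697.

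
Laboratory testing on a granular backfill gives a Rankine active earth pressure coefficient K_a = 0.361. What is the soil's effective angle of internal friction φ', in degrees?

K_a = tan²(45° − φ/2) ⇒ 45° − φ/2 = arctan(√0.361) = 31.00°.
φ = 2(45° − 31.00°) = 28.00°.

28.0°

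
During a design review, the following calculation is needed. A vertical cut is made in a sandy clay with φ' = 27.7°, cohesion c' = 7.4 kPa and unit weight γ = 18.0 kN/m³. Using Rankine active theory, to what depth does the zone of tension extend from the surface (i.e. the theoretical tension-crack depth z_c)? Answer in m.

1.36 m

K_a = tan²(45° − 27.7°/2) = 0.3653; √K_a = 0.6044.
The active pressure is zero where K_a γ z = 2c√K_a, so z_c = 2c/(γ√K_a) = 2×7.4/(18.0×0.6044) = 1.360 m.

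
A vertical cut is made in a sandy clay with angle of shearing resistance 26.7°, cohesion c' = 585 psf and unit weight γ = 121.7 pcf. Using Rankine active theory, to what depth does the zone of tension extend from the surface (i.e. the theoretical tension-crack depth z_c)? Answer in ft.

K_a = tan²(45° − 26.7°/2) = 0.3800; √K_a = 0.6164.
The active pressure is zero where K_a γ z = 2c√K_a, so z_c = 2c/(γ√K_a) = 2×585/(121.7×0.6164) = 15.60 ft.

15.6 ft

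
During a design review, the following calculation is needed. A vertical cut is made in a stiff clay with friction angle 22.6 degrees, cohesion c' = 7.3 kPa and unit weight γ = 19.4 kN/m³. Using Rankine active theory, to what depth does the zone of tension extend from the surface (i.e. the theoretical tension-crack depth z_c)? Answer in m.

K_a = tan²(45° − 22.6°/2) = 0.4448; √K_a = 0.6669.
The active pressure is zero where K_a γ z = 2c√K_a, so z_c = 2c/(γ√K_a) = 2×7.3/(19.4×0.6669) = 1.128 m.

1.13 m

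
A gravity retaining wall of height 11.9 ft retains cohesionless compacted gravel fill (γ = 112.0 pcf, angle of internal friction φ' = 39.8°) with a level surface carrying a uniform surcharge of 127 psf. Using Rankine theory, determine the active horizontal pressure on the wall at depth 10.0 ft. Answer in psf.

K_a = (1 − sin φ)/(1 + sin φ) = 0.2194.
σ_v = γz + q = 112.0 × 10.0 + 127 = 1247 psf.
σ_h = K_a σ_v = 0.2194 × 1247 = 273.6 psf.

274 psf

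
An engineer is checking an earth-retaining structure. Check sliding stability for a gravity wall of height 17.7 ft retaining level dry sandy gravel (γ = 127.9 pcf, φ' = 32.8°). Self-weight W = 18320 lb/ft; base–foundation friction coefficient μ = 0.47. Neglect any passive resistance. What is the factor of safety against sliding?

1.45

K_a = tan²(45° − 32.8°/2) = 0.2973.
P_a = ½K_aγH² = 0.5×0.2973×127.9×17.7² = 5956 lb/ft, acting at H/3 = 5.900 ft above the base.
FS_sliding = μW / P_a = 0.47×18320 / 5956 = 1.446.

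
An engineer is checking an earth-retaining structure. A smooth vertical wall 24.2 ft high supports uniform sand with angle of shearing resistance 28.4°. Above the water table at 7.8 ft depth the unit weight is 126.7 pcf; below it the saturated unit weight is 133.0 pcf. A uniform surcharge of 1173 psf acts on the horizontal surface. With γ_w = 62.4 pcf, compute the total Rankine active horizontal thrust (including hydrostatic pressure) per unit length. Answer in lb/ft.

K_a = tan²(45° − φ/2) = 0.3554.
γ' = 133.0 − 62.4 = 70.60 pcf. h₂ = H − d_w = 16.4 ft.
σ'_h: at surface K_a·q = 416.8; at WT K_a(q+γd_w) = 768.0; at base K_a(q+γd_w+γ'h₂) = 1179 psf.
P₁ = ½(416.8+768.0)×7.8 = 4621; P₂ = ½(768.0+1179)×16.4 = 15970; P_w = ½γ_w h₂² = 8392.
Total = 4621+15970+8392 = 28980 lb/ft.

29000 lb/ft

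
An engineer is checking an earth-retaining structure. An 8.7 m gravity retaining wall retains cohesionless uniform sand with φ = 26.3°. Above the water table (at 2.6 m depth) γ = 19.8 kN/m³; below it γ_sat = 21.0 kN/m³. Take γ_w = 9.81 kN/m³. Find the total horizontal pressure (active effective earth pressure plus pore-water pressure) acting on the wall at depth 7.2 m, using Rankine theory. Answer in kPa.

K_a = (1 − sin φ)/(1 + sin φ) = 0.3859.
γ' = 21.0 − 9.81 = 11.19 kN/m³.
Effective vertical stress at 7.2 m: σ'_v = 19.8×2.6 + 11.19×4.60 = 103.0 kPa.
σ'_h = K_a σ'_v = 0.3859 × 103.0 = 39.73 kPa; u = γ_w × 4.60 = 45.13 kPa.
Total σ_h = 39.73 + 45.13 = 84.86 kPa.

84.9 kPa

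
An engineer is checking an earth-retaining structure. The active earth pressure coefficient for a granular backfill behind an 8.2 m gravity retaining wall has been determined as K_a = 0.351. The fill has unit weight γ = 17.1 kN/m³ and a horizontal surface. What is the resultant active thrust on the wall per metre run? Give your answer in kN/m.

202 kN/m

P = ½ K_a γ H² = 0.5 × 0.351 × 17.1 × 8.2² = 201.8 kN/m.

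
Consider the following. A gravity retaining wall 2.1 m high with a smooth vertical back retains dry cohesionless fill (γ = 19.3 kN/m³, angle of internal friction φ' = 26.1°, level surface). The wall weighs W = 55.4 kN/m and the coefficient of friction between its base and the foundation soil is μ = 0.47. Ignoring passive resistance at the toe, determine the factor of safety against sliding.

1.57

K_a = tan²(45° − 26.1°/2) = 0.3889.
P_a = ½K_aγH² = 0.5×0.3889×19.3×2.1² = 16.55 kN/m, acting at H/3 = 0.7000 m above the base.
FS_sliding = μW / P_a = 0.47×55.4 / 16.55 = 1.573.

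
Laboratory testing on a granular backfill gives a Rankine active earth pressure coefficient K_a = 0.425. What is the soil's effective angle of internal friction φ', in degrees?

K_a = tan²(45° − φ/2) ⇒ 45° − φ/2 = arctan(√0.425) = 33.10°.
φ = 2(45° − 33.10°) = 23.80°.

23.8°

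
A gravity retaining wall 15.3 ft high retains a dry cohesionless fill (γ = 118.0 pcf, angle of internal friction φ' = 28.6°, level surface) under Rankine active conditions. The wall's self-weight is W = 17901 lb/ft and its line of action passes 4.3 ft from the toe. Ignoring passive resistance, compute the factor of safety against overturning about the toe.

K_a = tan²(45° − 28.6°/2) = 0.3525.
P_a = ½K_aγH² = 0.5×0.3525×118.0×15.3² = 4869 lb/ft, acting at H/3 = 5.100 ft above the base.
Overturning moment M_o = P_a × H/3 = 4869 × 5.100 = 24830.
Resisting moment M_r = W × 4.3 = 17901 × 4.3 = 76970.
FS_overturning = M_r/M_o = 76970/24830 = 3.100.

3.10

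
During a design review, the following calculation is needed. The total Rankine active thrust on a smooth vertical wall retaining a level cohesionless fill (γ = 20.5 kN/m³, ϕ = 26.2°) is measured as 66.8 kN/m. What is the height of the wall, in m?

4.10 m

K_a = 0.3874. P_a = ½ K_a γ H² ⇒ H = √(2P_a/(K_a γ)).
H = √(2×66.8/(0.3874×20.5)) = 4.101 m.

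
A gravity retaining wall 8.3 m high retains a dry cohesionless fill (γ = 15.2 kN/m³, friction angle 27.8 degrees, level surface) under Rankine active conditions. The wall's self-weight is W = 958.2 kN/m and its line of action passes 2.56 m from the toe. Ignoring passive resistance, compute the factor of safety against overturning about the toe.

K_a = tan²(45° − 27.8°/2) = 0.3639.
P_a = ½K_aγH² = 0.5×0.3639×15.2×8.3² = 190.5 kN/m, acting at H/3 = 2.767 m above the base.
Overturning moment M_o = P_a × H/3 = 190.5 × 2.767 = 527.1.
Resisting moment M_r = W × 2.56 = 958.2 × 2.56 = 2453.
FS_overturning = M_r/M_o = 2453/527.1 = 4.654.

4.65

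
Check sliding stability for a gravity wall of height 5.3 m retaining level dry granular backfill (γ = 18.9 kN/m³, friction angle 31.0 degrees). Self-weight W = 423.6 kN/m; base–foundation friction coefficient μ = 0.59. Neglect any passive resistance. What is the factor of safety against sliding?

2.94

K_a = tan²(45° − 31.0°/2) = 0.3201.
P_a = ½K_aγH² = 0.5×0.3201×18.9×5.3² = 84.97 kN/m, acting at H/3 = 1.767 m above the base.
FS_sliding = μW / P_a = 0.59×423.6 / 84.97 = 2.941.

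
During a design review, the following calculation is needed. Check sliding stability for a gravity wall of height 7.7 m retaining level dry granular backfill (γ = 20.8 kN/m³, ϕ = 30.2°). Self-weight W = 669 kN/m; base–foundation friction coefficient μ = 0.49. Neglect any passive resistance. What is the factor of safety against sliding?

K_a = tan²(45° − 30.2°/2) = 0.3307.
P_a = ½K_aγH² = 0.5×0.3307×20.8×7.7² = 203.9 kN/m, acting at H/3 = 2.567 m above the base.
FS_sliding = μW / P_a = 0.49×669 / 203.9 = 1.608.

1.61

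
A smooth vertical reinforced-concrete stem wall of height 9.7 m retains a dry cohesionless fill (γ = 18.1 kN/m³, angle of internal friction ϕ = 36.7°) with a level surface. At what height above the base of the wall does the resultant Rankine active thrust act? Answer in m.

3.23 m

K_a = 0.2519.
The pressure distribution is triangular, so the resultant acts at H/3 above the base = 9.7/3 = 3.233 m.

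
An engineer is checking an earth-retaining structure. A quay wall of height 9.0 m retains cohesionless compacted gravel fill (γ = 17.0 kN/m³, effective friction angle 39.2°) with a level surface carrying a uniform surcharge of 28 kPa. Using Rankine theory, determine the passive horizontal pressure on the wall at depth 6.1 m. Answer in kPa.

584 kPa

K_p = (1 + sin φ)/(1 − sin φ) = 4.435.
σ_v = γz + q = 17.0 × 6.1 + 28 = 131.7 kPa.
σ_h = K_p σ_v = 4.435 × 131.7 = 584.1 kPa.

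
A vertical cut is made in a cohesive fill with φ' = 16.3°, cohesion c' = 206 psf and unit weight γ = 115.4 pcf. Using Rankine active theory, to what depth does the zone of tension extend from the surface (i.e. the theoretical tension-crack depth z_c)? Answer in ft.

4.76 ft

K_a = tan²(45° − 16.3°/2) = 0.5617; √K_a = 0.7495.
The active pressure is zero where K_a γ z = 2c√K_a, so z_c = 2c/(γ√K_a) = 2×206/(115.4×0.7495) = 4.764 ft.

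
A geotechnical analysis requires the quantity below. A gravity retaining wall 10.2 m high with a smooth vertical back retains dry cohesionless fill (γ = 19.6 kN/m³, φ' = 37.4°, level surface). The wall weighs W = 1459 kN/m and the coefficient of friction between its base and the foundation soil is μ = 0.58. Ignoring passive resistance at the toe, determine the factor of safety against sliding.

3.40

K_a = tan²(45° − 37.4°/2) = 0.2443.
P_a = ½K_aγH² = 0.5×0.2443×19.6×10.2² = 249.0 kN/m, acting at H/3 = 3.400 m above the base.
FS_sliding = μW / P_a = 0.58×1459 / 249.0 = 3.398.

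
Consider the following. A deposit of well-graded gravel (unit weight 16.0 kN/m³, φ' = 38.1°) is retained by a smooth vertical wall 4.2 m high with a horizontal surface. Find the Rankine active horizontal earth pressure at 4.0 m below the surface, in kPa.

K_a = (1 − sin φ)/(1 + sin φ) = 0.2368.
σ_h = K_a γ z = 0.2368 × 16.0 × 4.0 = 15.16 kPa.

15.2 kPa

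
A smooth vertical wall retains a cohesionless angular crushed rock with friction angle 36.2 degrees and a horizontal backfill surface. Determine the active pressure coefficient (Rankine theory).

0.257

K_a = tan²(45° − φ/2) = tan²(26.90°) = 0.2574.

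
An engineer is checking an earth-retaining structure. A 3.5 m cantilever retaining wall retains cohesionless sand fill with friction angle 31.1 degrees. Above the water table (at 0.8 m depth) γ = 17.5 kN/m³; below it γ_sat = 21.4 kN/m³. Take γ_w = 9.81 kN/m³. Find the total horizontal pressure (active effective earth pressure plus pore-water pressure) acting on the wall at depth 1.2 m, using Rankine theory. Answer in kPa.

9.87 kPa

K_a = (1 − sin φ)/(1 + sin φ) = 0.3188.
γ' = 21.4 − 9.81 = 11.59 kN/m³.
Effective vertical stress at 1.2 m: σ'_v = 17.5×0.8 + 11.59×0.400 = 18.64 kPa.
σ'_h = K_a σ'_v = 0.3188 × 18.64 = 5.941 kPa; u = γ_w × 0.400 = 3.924 kPa.
Total σ_h = 5.941 + 3.924 = 9.865 kPa.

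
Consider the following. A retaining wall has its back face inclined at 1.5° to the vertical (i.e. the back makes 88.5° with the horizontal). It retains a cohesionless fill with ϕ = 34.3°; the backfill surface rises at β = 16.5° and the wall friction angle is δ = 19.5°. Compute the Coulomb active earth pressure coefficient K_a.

K_a = sin²(α+φ) / [sin²α · sin(α−δ) · (1 + √{sin(φ+δ)sin(φ−β) / (sin(α−δ)sin(α+β))})²].
With α = 88.5°, φ = 34.3°, δ = 19.5°, β = 16.5°: K_a = 0.3265.

0.326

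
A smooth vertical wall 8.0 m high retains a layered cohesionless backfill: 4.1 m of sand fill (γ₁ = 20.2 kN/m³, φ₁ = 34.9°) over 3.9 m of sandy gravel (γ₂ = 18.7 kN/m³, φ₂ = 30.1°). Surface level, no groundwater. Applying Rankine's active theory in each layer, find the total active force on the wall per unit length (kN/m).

K_a1 = tan²(45°−34.9°/2) = 0.2721; K_a2 = tan²(45°−30.1°/2) = 0.3320.
Layer 1: σ at base = K_a1 γ₁ h₁ = 22.54 kPa; P₁ = ½×22.54×4.1 = 46.21.
Layer 2: σ_v at top = γ₁h₁ = 82.82; σ_h top = K_a2×82.82 = 27.50; σ_h base = K_a2×(82.82+18.7×3.9) = 51.71.
P₂ = ½(27.50+51.71)×3.9 = 154.4. Total P_a = 46.21+154.4 = 200.7 kN/m.

201 kN/m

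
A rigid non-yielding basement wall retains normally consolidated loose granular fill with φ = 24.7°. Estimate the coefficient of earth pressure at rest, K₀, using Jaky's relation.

K₀ = 1 − sin φ' = 1 − sin 24.7° = 0.5821.

0.582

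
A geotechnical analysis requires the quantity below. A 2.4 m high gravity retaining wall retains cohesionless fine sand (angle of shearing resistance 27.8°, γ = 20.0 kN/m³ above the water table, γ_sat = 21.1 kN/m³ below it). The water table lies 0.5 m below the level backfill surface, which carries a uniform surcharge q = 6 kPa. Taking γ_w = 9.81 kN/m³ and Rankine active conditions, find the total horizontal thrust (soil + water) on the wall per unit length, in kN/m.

38.2 kN/m

K_a = tan²(45° − φ/2) = 0.3639.
γ' = 21.1 − 9.81 = 11.29 kN/m³. h₂ = H − d_w = 1.9 m.
σ'_h: at surface K_a·q = 2.183; at WT K_a(q+γd_w) = 5.822; at base K_a(q+γd_w+γ'h₂) = 13.63 kPa.
P₁ = ½(2.183+5.822)×0.5 = 2.001; P₂ = ½(5.822+13.63)×1.9 = 18.48; P_w = ½γ_w h₂² = 17.71.
Total = 2.001+18.48+17.71 = 38.19 kN/m.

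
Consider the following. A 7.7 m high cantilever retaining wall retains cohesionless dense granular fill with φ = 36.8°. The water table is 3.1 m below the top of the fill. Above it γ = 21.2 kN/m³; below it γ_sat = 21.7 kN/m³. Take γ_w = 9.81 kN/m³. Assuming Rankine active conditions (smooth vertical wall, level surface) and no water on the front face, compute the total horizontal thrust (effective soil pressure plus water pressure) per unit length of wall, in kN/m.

237 kN/m

K_a = tan²(45° − φ/2) = 0.2508.
γ' = 21.7 − 9.81 = 11.89 kN/m³. Depth below WT = 4.6 m.
σ'_h at WT = K_a γ d_w = 16.48 kPa; at base = 16.48 + K_a γ' × 4.6 = 30.20 kPa.
P₁ (0–3.1 m) = ½×16.48×3.1 = 25.54. P₂ (3.1–7.7 m) = ½(16.48+30.20)×4.6 = 107.4.
P_w = ½ γ_w h₂² = 0.5×9.81×4.6² = 103.8. Total = 25.54+107.4+103.8 = 236.7 kN/m.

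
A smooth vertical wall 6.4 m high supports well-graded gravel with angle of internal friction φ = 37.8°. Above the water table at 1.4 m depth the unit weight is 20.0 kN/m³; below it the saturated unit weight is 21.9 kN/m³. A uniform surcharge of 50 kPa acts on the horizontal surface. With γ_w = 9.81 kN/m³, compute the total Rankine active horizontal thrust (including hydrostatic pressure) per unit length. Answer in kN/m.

K_a = tan²(45° − φ/2) = 0.2400.
γ' = 21.9 − 9.81 = 12.09 kN/m³. h₂ = H − d_w = 5.0 m.
σ'_h: at surface K_a·q = 12.00; at WT K_a(q+γd_w) = 18.72; at base K_a(q+γd_w+γ'h₂) = 33.23 kPa.
P₁ = ½(12.00+18.72)×1.4 = 21.50; P₂ = ½(18.72+33.23)×5.0 = 129.9; P_w = ½γ_w h₂² = 122.6.
Total = 21.50+129.9+122.6 = 274.0 kN/m.

274 kN/m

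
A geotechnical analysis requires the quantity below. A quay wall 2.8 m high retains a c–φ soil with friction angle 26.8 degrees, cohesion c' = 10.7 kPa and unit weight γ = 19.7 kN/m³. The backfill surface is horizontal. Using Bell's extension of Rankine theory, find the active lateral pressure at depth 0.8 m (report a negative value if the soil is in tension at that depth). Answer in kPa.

K_a = (1 − sin φ)/(1 + sin φ) = 0.3785.
σ_a = K_a γ z − 2c√K_a = 0.3785×19.7×0.8 − 2×10.7×0.6152 = -7.201 kPa.

-7.20 kPa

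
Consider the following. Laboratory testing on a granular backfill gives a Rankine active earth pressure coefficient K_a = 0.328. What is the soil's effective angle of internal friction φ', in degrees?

30.4°

K_a = tan²(45° − φ/2) ⇒ 45° − φ/2 = arctan(√0.328) = 29.80°.
φ = 2(45° − 29.80°) = 30.40°.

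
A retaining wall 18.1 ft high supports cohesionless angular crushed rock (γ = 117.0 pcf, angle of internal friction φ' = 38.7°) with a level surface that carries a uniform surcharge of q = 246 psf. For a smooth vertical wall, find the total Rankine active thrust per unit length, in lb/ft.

5450 lb/ft

K_a = tan²(45° − φ/2) = 0.2306.
Soil triangle: ½ K_a γ H² = 0.5×0.2306×117.0×18.1² = 4419 lb/ft.
Surcharge rectangle: K_a q H = 0.2306×246×18.1 = 1027 lb/ft.
Total = 4419 + 1027 = 5446 lb/ft.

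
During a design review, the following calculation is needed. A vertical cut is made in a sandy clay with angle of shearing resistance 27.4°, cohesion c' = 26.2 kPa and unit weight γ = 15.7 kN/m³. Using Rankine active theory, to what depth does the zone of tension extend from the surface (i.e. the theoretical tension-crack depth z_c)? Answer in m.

K_a = tan²(45° − 27.4°/2) = 0.3697; √K_a = 0.6080.
The active pressure is zero where K_a γ z = 2c√K_a, so z_c = 2c/(γ√K_a) = 2×26.2/(15.7×0.6080) = 5.489 m.

5.49 m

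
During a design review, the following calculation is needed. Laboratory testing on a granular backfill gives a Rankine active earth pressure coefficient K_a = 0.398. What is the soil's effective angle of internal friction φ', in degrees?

K_a = tan²(45° − φ/2) ⇒ 45° − φ/2 = arctan(√0.398) = 32.25°.
φ = 2(45° − 32.25°) = 25.51°.

25.5°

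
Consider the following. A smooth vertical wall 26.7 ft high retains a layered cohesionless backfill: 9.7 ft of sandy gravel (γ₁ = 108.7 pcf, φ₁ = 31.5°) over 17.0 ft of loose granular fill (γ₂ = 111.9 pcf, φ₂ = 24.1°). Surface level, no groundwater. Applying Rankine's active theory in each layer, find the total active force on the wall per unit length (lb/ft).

15900 lb/ft

K_a1 = tan²(45°−31.5°/2) = 0.3136; K_a2 = tan²(45°−24.1°/2) = 0.4201.
Layer 1: σ at base = K_a1 γ₁ h₁ = 330.7 psf; P₁ = ½×330.7×9.7 = 1604.
Layer 2: σ_v at top = γ₁h₁ = 1054; σ_h top = K_a2×1054 = 443.0; σ_h base = K_a2×(1054+111.9×17.0) = 1242.
P₂ = ½(443.0+1242)×17.0 = 14320. Total P_a = 1604+14320 = 15930 lb/ft.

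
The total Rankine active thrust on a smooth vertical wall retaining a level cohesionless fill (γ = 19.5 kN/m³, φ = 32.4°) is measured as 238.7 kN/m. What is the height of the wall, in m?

9.00 m

K_a = 0.3022. P_a = ½ K_a γ H² ⇒ H = √(2P_a/(K_a γ)).
H = √(2×238.7/(0.3022×19.5)) = 9.000 m.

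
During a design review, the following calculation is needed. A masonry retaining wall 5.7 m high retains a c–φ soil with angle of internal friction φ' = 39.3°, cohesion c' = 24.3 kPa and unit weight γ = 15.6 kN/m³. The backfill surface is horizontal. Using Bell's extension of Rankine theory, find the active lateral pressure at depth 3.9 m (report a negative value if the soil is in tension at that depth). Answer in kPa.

-9.37 kPa

K_a = (1 − sin φ)/(1 + sin φ) = 0.2245.
σ_a = K_a γ z − 2c√K_a = 0.2245×15.6×3.9 − 2×24.3×0.4738 = -9.369 kPa.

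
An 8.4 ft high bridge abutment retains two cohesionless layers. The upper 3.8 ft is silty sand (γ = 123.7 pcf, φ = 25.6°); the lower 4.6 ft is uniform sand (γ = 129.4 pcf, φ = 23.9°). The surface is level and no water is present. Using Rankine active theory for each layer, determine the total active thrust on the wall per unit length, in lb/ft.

K_a1 = tan²(45°−25.6°/2) = 0.3966; K_a2 = tan²(45°−23.9°/2) = 0.4233.
Layer 1: σ at base = K_a1 γ₁ h₁ = 186.4 psf; P₁ = ½×186.4×3.8 = 354.2.
Layer 2: σ_v at top = γ₁h₁ = 470.1; σ_h top = K_a2×470.1 = 199.0; σ_h base = K_a2×(470.1+129.4×4.6) = 451.0.
P₂ = ½(199.0+451.0)×4.6 = 1495. Total P_a = 354.2+1495 = 1849 lb/ft.

1850 lb/ft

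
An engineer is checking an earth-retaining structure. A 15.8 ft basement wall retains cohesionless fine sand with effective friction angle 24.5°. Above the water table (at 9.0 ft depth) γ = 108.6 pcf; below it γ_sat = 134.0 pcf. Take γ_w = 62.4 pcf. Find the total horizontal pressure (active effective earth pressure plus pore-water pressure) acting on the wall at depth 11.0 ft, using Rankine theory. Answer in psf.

K_a = (1 − sin φ)/(1 + sin φ) = 0.4137.
γ' = 134.0 − 62.4 = 71.60 pcf.
Effective vertical stress at 11.0 ft: σ'_v = 108.6×9.0 + 71.60×2.00 = 1121 psf.
σ'_h = K_a σ'_v = 0.4137 × 1121 = 463.6 psf; u = γ_w × 2.00 = 124.8 psf.
Total σ_h = 463.6 + 124.8 = 588.4 psf.

588 psf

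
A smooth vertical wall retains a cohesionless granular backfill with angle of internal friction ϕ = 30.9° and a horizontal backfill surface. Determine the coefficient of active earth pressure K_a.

0.321

K_a = tan²(45° − φ/2) = tan²(29.55°) = 0.3214.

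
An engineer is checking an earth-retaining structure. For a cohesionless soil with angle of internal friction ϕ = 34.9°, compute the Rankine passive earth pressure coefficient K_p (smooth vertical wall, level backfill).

K_p = (1 + sin φ)/(1 − sin φ) = tan²(45° + 34.9°/2) = 3.674.

3.67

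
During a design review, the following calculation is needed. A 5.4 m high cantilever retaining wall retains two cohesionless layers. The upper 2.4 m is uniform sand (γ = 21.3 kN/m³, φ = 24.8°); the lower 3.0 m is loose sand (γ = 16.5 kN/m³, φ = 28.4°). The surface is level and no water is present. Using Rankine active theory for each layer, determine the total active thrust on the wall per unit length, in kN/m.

106 kN/m

K_a1 = tan²(45°−24.8°/2) = 0.4090; K_a2 = tan²(45°−28.4°/2) = 0.3554.
Layer 1: σ at base = K_a1 γ₁ h₁ = 20.91 kPa; P₁ = ½×20.91×2.4 = 25.09.
Layer 2: σ_v at top = γ₁h₁ = 51.12; σ_h top = K_a2×51.12 = 18.17; σ_h base = K_a2×(51.12+16.5×3.0) = 35.76.
P₂ = ½(18.17+35.76)×3.0 = 80.88. Total P_a = 25.09+80.88 = 106.0 kN/m.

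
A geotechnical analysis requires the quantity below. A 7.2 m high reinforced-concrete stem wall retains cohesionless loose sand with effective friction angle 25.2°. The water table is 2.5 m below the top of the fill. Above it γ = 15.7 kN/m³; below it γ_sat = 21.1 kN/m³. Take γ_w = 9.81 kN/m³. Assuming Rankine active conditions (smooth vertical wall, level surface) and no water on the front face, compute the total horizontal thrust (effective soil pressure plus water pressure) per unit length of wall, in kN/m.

253 kN/m

K_a = tan²(45° − φ/2) = 0.4027.
γ' = 21.1 − 9.81 = 11.29 kN/m³. Depth below WT = 4.7 m.
σ'_h at WT = K_a γ d_w = 15.81 kPa; at base = 15.81 + K_a γ' × 4.7 = 37.18 kPa.
P₁ (0–2.5 m) = ½×15.81×2.5 = 19.76. P₂ (2.5–7.2 m) = ½(15.81+37.18)×4.7 = 124.5.
P_w = ½ γ_w h₂² = 0.5×9.81×4.7² = 108.4. Total = 19.76+124.5+108.4 = 252.6 kN/m.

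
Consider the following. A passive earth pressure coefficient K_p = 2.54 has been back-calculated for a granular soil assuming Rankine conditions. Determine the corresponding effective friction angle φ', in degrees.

K_p = (1+sin φ)/(1−sin φ) ⇒ sin φ = (K_p − 1)/(K_p + 1) = 0.4350.
φ = arcsin(0.4350) = 25.79°.

25.8°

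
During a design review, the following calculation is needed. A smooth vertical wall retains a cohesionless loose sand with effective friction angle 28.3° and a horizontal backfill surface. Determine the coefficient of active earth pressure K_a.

0.357

K_a = tan²(45° − φ/2) = tan²(30.85°) = 0.3568.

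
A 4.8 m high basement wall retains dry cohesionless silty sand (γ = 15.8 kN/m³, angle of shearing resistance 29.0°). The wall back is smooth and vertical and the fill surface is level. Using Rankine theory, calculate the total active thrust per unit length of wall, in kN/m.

K_a = tan²(45° − φ/2) = 0.3470.
P_a = ½ K_a γ H² = 0.5 × 0.3470 × 15.8 × 4.8² = 63.15 kN/m.

63.2 kN/m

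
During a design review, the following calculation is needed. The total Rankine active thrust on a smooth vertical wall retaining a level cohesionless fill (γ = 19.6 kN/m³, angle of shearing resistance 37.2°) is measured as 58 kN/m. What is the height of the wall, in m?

4.90 m

K_a = 0.2464. P_a = ½ K_a γ H² ⇒ H = √(2P_a/(K_a γ)).
H = √(2×58/(0.2464×19.6)) = 4.901 m.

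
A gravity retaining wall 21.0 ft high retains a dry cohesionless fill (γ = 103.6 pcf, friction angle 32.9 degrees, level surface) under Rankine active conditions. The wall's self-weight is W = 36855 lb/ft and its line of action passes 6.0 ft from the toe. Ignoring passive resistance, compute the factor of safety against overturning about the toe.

K_a = tan²(45° − 32.9°/2) = 0.2960.
P_a = ½K_aγH² = 0.5×0.2960×103.6×21.0² = 6762 lb/ft, acting at H/3 = 7.000 ft above the base.
Overturning moment M_o = P_a × H/3 = 6762 × 7.000 = 47340.
Resisting moment M_r = W × 6.0 = 36855 × 6.0 = 221100.
FS_overturning = M_r/M_o = 221100/47340 = 4.671.

4.67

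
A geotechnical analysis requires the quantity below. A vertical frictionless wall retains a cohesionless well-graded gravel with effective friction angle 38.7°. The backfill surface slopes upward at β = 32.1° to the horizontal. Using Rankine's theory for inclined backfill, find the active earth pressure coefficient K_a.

0.373

K_a = cos β · (cos β − √(cos²β − cos²φ)) / (cos β + √(cos²β − cos²φ)).
cos β = 0.8471, cos φ = 0.7804, √(cos²β − cos²φ) = 0.3295.
K_a = 0.8471 × (0.8471 − 0.3295)/(0.8471 + 0.3295) = 0.3727.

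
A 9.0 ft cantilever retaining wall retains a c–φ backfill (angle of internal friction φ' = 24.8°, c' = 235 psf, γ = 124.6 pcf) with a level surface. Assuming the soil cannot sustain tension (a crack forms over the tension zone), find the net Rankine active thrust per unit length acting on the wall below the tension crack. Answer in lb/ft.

K_a = 0.4090; √K_a = 0.6395.
Tension-crack depth z_c = 2c/(γ√K_a) = 2×235/(124.6×0.6395) = 5.898 ft.
σ_a at base = K_a γ H − 2c√K_a = 0.4090×124.6×9.0 − 2×235×0.6395 = 158.1 psf.
P_a = ½ × 158.1 × (H − z_c) = 0.5×158.1×3.102 = 245.1 lb/ft.

245 lb/ft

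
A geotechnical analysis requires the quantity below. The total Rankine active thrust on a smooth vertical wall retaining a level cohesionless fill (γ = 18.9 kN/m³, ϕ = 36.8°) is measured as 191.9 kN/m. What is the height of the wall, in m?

9.00 m

K_a = 0.2508. P_a = ½ K_a γ H² ⇒ H = √(2P_a/(K_a γ)).
H = √(2×191.9/(0.2508×18.9)) = 8.999 m.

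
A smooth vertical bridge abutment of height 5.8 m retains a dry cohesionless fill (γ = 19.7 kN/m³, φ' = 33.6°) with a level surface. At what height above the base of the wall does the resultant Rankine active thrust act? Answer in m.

K_a = 0.2875.
The pressure distribution is triangular, so the resultant acts at H/3 above the base = 5.8/3 = 1.933 m.

1.93 m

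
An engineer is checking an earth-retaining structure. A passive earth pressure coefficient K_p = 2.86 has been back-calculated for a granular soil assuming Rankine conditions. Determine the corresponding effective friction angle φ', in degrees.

28.8°

K_p = (1+sin φ)/(1−sin φ) ⇒ sin φ = (K_p − 1)/(K_p + 1) = 0.4819.
φ = arcsin(0.4819) = 28.81°.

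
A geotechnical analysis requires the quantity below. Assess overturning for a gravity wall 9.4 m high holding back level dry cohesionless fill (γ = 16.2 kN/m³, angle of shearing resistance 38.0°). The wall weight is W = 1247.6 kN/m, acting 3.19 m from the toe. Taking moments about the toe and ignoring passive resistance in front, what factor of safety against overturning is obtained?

7.46

K_a = tan²(45° − 38.0°/2) = 0.2379.
P_a = ½K_aγH² = 0.5×0.2379×16.2×9.4² = 170.3 kN/m, acting at H/3 = 3.133 m above the base.
Overturning moment M_o = P_a × H/3 = 170.3 × 3.133 = 533.5.
Resisting moment M_r = W × 3.19 = 1247.6 × 3.19 = 3980.
FS_overturning = M_r/M_o = 3980/533.5 = 7.460.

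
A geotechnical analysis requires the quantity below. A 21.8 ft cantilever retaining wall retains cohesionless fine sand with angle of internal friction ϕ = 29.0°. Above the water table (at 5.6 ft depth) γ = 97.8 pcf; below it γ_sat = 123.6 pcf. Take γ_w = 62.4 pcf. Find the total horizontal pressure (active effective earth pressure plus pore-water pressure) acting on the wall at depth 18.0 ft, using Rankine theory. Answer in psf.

K_a = (1 − sin φ)/(1 + sin φ) = 0.3470.
γ' = 123.6 − 62.4 = 61.20 pcf.
Effective vertical stress at 18.0 ft: σ'_v = 97.8×5.6 + 61.20×12.4 = 1307 psf.
σ'_h = K_a σ'_v = 0.3470 × 1307 = 453.3 psf; u = γ_w × 12.4 = 773.8 psf.
Total σ_h = 453.3 + 773.8 = 1227 psf.

1230 psf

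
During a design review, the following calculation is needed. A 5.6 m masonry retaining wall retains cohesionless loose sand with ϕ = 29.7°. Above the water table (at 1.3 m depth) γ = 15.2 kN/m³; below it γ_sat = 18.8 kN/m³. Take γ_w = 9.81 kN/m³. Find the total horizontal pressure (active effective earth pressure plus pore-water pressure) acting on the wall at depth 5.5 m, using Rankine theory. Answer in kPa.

K_a = (1 − sin φ)/(1 + sin φ) = 0.3374.
γ' = 18.8 − 9.81 = 8.990 kN/m³.
Effective vertical stress at 5.5 m: σ'_v = 15.2×1.3 + 8.990×4.20 = 57.52 kPa.
σ'_h = K_a σ'_v = 0.3374 × 57.52 = 19.41 kPa; u = γ_w × 4.20 = 41.20 kPa.
Total σ_h = 19.41 + 41.20 = 60.61 kPa.

60.6 kPa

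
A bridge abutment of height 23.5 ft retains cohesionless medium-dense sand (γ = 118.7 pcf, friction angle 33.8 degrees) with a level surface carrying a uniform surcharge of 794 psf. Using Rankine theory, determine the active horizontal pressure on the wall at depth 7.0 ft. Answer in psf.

463 psf

K_a = (1 − sin φ)/(1 + sin φ) = 0.2851.
σ_v = γz + q = 118.7 × 7.0 + 794 = 1625 psf.
σ_h = K_a σ_v = 0.2851 × 1625 = 463.3 psf.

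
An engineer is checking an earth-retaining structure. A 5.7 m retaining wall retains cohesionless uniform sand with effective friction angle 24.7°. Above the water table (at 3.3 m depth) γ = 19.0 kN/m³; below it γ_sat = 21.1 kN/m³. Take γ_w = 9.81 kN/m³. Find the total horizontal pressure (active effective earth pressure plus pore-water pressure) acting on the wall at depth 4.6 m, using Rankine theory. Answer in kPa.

44.5 kPa

K_a = (1 − sin φ)/(1 + sin φ) = 0.4106.
γ' = 21.1 − 9.81 = 11.29 kN/m³.
Effective vertical stress at 4.6 m: σ'_v = 19.0×3.3 + 11.29×1.30 = 77.38 kPa.
σ'_h = K_a σ'_v = 0.4106 × 77.38 = 31.77 kPa; u = γ_w × 1.30 = 12.75 kPa.
Total σ_h = 31.77 + 12.75 = 44.52 kPa.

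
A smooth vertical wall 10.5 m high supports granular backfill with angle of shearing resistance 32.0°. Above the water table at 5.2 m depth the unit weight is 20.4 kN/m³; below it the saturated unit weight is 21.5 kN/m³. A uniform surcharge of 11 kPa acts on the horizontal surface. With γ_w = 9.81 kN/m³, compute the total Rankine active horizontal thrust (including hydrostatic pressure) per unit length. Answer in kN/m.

K_a = tan²(45° − φ/2) = 0.3073.
γ' = 21.5 − 9.81 = 11.69 kN/m³. h₂ = H − d_w = 5.3 m.
σ'_h: at surface K_a·q = 3.380; at WT K_a(q+γd_w) = 35.97; at base K_a(q+γd_w+γ'h₂) = 55.01 kPa.
P₁ = ½(3.380+35.97)×5.2 = 102.3; P₂ = ½(35.97+55.01)×5.3 = 241.1; P_w = ½γ_w h₂² = 137.8.
Total = 102.3+241.1+137.8 = 481.2 kN/m.

481 kN/m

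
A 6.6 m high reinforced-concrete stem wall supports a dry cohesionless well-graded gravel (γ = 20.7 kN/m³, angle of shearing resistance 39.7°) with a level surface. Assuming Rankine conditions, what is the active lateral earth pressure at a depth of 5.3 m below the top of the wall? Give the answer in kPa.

24.2 kPa

K_a = (1 − sin φ)/(1 + sin φ) = 0.2204.
σ_h = K_a γ z = 0.2204 × 20.7 × 5.3 = 24.18 kPa.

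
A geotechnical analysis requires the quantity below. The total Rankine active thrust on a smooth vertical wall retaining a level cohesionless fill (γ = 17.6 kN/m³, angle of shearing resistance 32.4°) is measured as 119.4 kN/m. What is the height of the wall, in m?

6.70 m

K_a = 0.3022. P_a = ½ K_a γ H² ⇒ H = √(2P_a/(K_a γ)).
H = √(2×119.4/(0.3022×17.6)) = 6.700 m.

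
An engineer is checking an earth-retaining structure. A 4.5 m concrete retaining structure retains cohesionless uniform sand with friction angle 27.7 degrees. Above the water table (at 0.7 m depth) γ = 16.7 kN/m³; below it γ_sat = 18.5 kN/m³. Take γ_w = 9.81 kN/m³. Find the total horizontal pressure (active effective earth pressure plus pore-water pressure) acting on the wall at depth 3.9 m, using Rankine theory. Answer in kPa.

45.8 kPa

K_a = (1 − sin φ)/(1 + sin φ) = 0.3653.
γ' = 18.5 − 9.81 = 8.690 kN/m³.
Effective vertical stress at 3.9 m: σ'_v = 16.7×0.7 + 8.690×3.20 = 39.50 kPa.
σ'_h = K_a σ'_v = 0.3653 × 39.50 = 14.43 kPa; u = γ_w × 3.20 = 31.39 kPa.
Total σ_h = 14.43 + 31.39 = 45.82 kPa.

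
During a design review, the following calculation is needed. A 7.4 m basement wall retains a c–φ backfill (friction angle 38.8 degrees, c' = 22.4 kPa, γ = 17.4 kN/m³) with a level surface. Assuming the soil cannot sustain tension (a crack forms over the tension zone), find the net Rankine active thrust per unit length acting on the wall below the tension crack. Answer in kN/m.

8.20 kN/m

K_a = 0.2296; √K_a = 0.4791.
Tension-crack depth z_c = 2c/(γ√K_a) = 2×22.4/(17.4×0.4791) = 5.374 m.
σ_a at base = K_a γ H − 2c√K_a = 0.2296×17.4×7.4 − 2×22.4×0.4791 = 8.093 kPa.
P_a = ½ × 8.093 × (H − z_c) = 0.5×8.093×2.026 = 8.199 kN/m.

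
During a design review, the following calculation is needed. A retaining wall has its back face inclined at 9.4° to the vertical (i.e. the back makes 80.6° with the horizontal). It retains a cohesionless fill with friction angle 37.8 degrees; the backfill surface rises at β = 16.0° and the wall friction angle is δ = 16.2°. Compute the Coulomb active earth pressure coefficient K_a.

K_a = sin²(α+φ) / [sin²α · sin(α−δ) · (1 + √{sin(φ+δ)sin(φ−β) / (sin(α−δ)sin(α+β))})²].
With α = 80.6°, φ = 37.8°, δ = 16.2°, β = 16.0°: K_a = 0.3535.

0.354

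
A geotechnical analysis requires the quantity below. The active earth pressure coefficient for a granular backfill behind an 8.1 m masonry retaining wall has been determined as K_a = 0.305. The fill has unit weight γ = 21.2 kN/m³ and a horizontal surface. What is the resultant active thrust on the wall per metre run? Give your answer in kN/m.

P = ½ K_a γ H² = 0.5 × 0.305 × 21.2 × 8.1² = 212.1 kN/m.

212 kN/m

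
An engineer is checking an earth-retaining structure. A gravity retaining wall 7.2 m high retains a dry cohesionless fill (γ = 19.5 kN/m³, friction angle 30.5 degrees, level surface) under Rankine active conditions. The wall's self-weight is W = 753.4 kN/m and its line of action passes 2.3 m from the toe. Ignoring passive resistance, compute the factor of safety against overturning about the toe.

4.37

K_a = tan²(45° − 30.5°/2) = 0.3267.
P_a = ½K_aγH² = 0.5×0.3267×19.5×7.2² = 165.1 kN/m, acting at H/3 = 2.400 m above the base.
Overturning moment M_o = P_a × H/3 = 165.1 × 2.400 = 396.3.
Resisting moment M_r = W × 2.3 = 753.4 × 2.3 = 1733.
FS_overturning = M_r/M_o = 1733/396.3 = 4.373.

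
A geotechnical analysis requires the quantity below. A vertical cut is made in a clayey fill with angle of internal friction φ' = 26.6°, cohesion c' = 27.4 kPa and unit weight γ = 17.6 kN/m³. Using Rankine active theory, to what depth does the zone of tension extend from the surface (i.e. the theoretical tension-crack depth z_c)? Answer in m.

5.04 m

K_a = tan²(45° − 26.6°/2) = 0.3814; √K_a = 0.6176.
The active pressure is zero where K_a γ z = 2c√K_a, so z_c = 2c/(γ√K_a) = 2×27.4/(17.6×0.6176) = 5.041 m.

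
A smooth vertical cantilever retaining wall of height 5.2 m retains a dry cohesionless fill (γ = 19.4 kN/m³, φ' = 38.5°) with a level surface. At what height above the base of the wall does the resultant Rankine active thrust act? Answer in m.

K_a = 0.2327.
The pressure distribution is triangular, so the resultant acts at H/3 above the base = 5.2/3 = 1.733 m.

1.73 m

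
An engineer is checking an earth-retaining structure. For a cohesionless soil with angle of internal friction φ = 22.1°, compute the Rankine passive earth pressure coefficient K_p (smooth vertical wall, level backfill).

2.21

K_p = (1 + sin φ)/(1 − sin φ) = tan²(45° + 22.1°/2) = 2.206.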